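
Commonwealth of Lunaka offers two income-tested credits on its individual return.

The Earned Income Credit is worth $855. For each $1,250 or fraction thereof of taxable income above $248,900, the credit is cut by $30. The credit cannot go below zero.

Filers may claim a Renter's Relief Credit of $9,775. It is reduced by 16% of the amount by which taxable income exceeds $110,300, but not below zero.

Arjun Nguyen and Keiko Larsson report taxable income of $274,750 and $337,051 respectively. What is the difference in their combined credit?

Arjun ($274,750): Earned Income Credit: income exceeds $248,900 by $25,850, which is 21 full-or-partial $1,250 increments; reduction = 21 × $30 = $630, leaving $225. Renter's Relief Credit: 16% of the $164,450 excess over $110,300 is $26,312 ≥ base, so the credit is $0. total $225 + $0 = $225
Keiko ($337,051): Earned Income Credit: income exceeds $248,900 by $88,151 → 71 increments × $30 = $2,130 ≥ base, so the credit is $0. Renter's Relief Credit: 16% of the $226,751 excess over $110,300 is $36,280.16 ≥ base, so the credit is $0. total $0 + $0 = $0
Difference: |$225 − $0| = $225.

$225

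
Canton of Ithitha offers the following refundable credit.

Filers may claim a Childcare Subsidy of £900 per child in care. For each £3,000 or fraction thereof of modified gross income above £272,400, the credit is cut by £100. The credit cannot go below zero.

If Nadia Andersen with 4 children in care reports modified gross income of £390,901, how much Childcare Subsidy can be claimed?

£0

Childcare Subsidy: base = 4 × £900 = £3,600. income exceeds £272,400 by £118,501 → 40 increments × £100 = £4,000 ≥ base, so the credit is £0.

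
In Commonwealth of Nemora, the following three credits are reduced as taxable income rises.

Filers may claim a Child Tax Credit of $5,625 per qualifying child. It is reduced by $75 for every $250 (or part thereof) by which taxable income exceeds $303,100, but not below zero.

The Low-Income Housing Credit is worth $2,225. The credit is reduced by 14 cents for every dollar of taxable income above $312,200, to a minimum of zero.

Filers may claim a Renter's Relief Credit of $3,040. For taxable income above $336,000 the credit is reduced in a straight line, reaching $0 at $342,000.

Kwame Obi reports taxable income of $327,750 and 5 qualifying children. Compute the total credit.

$23,788

Child Tax Credit: base = 5 × $5,625 = $28,125. income exceeds $303,100 by $24,650, which is 99 full-or-partial $250 increments; reduction = 99 × $75 = $7,425, leaving $20,700.
Low-Income Housing Credit: 14% of the $15,550 excess over $312,200 is $2,177; credit = $2,225 − $2,177 = $48.
Renter's Relief Credit: $327,750 is at or below the $336,000 threshold, so the full $3,040 applies.
Total: $20,700 + $48 + $3,040 = $23,788.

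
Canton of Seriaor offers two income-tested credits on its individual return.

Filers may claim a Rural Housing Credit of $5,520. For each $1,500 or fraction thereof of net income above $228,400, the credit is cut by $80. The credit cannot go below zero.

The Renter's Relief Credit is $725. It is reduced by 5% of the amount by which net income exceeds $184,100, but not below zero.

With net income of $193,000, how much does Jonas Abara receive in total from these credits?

Rural Housing Credit: $193,000 is at or below the $228,400 threshold, so the full $5,520 applies.
Renter's Relief Credit: 5% of the $8,900 excess over $184,100 is $445; credit = $725 − $445 = $280.
Total: $5,520 + $280 = $5,800.

$5,800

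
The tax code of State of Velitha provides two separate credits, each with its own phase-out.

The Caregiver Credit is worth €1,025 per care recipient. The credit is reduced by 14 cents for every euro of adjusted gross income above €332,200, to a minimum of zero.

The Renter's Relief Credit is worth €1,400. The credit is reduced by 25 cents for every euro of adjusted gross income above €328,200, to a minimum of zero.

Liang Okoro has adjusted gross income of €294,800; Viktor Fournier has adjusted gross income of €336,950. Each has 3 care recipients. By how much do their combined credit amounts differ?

€2,065

Liang (€294,800): Caregiver Credit: base = 3 × €1,025 = €3,075. €294,800 is at or below the €332,200 threshold, so the full €3,075 applies. Renter's Relief Credit: €294,800 is at or below the €328,200 threshold, so the full €1,400 applies. total €3,075 + €1,400 = €4,475
Viktor (€336,950): Caregiver Credit: base = 3 × €1,025 = €3,075. 14% of the €4,750 excess over €332,200 is €665; credit = €3,075 − €665 = €2,410. Renter's Relief Credit: 25% of the €8,750 excess over €328,200 is €2,187.50 ≥ base, so the credit is €0. total €2,410 + €0 = €2,410
Difference: |€4,475 − €2,410| = €2,065.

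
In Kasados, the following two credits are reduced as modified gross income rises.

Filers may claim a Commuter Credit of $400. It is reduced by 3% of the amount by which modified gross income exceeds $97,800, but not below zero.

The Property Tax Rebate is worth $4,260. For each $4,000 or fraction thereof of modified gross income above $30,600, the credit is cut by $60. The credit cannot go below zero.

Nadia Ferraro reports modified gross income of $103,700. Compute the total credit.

$3,343

Commuter Credit: 3% of the $5,900 excess over $97,800 is $177; credit = $400 − $177 = $223.
Property Tax Rebate: income exceeds $30,600 by $73,100, which is 19 full-or-partial $4,000 increments; reduction = 19 × $60 = $1,140, leaving $3,120.
Total: $223 + $3,120 = $3,343.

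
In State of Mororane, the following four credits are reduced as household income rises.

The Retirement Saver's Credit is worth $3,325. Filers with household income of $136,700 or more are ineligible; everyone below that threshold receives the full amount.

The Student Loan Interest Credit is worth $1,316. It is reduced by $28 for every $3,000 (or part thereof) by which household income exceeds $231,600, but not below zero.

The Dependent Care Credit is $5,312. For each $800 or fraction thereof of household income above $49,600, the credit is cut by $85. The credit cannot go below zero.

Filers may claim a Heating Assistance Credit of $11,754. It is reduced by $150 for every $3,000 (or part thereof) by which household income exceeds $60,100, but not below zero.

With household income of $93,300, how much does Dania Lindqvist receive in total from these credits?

$15,232

Retirement Saver's Credit: $93,300 is below the $136,700 cutoff, so the full $3,325 applies.
Student Loan Interest Credit: $93,300 is at or below the $231,600 threshold, so the full $1,316 applies.
Dependent Care Credit: income exceeds $49,600 by $43,700, which is 55 full-or-partial $800 increments; reduction = 55 × $85 = $4,675, leaving $637.
Heating Assistance Credit: income exceeds $60,100 by $33,200, which is 12 full-or-partial $3,000 increments; reduction = 12 × $150 = $1,800, leaving $9,954.
Total: $3,325 + $1,316 + $637 + $9,954 = $15,232.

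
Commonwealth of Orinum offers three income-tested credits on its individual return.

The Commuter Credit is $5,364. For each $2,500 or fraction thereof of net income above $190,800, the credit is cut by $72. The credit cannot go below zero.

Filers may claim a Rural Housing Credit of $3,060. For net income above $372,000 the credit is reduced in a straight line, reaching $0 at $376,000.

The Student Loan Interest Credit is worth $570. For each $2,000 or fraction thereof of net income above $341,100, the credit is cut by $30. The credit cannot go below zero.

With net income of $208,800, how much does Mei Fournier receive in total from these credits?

Commuter Credit: income exceeds $190,800 by $18,000, which is 8 full-or-partial $2,500 increments; reduction = 8 × $72 = $576, leaving $4,788.
Rural Housing Credit: $208,800 is at or below the $372,000 threshold, so the full $3,060 applies.
Student Loan Interest Credit: $208,800 is at or below the $341,100 threshold, so the full $570 applies.
Total: $4,788 + $3,060 + $570 = $8,418.

$8,418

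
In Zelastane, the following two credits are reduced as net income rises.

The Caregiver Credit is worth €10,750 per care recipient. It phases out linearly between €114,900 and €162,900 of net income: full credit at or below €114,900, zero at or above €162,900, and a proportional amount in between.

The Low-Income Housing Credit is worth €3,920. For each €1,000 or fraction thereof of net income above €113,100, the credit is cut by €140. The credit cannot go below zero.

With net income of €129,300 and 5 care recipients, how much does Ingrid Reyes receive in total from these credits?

Caregiver Credit: base = 5 × €10,750 = €53,750. €129,300 is €14,400 into a €48,000 phase-out range, leaving 33,600/48,000 of the credit: €53,750 × 33,600/48,000 = €37,625.
Low-Income Housing Credit: income exceeds €113,100 by €16,200, which is 17 full-or-partial €1,000 increments; reduction = 17 × €140 = €2,380, leaving €1,540.
Total: €37,625 + €1,540 = €39,165.

€39,165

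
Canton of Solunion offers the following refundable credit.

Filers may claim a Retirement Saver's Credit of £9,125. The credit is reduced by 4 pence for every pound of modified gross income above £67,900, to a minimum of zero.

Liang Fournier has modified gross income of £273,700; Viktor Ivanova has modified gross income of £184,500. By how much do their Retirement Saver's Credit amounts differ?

£3,568

Liang (£273,700): Retirement Saver's Credit: 4% of the £205,800 excess over £67,900 is £8,232; credit = £9,125 − £8,232 = £893.
Viktor (£184,500): Retirement Saver's Credit: 4% of the £116,600 excess over £67,900 is £4,664; credit = £9,125 − £4,664 = £4,461.
Difference: |£893 − £4,461| = £3,568.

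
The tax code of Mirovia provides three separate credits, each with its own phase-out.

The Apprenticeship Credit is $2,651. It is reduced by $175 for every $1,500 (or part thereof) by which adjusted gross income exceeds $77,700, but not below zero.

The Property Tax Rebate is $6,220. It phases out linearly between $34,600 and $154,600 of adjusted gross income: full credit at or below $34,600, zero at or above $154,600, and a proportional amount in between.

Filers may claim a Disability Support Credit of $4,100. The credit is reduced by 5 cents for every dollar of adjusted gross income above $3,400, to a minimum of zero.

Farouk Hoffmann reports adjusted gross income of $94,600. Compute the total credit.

$3,661

Apprenticeship Credit: income exceeds $77,700 by $16,900, which is 12 full-or-partial $1,500 increments; reduction = 12 × $175 = $2,100, leaving $551.
Property Tax Rebate: $94,600 is $60,000 into a $120,000 phase-out range, leaving 60,000/120,000 of the credit: $6,220 × 60,000/120,000 = $3,110.
Disability Support Credit: 5% of the $91,200 excess over $3,400 is $4,560 ≥ base, so the credit is $0.
Total: $551 + $3,110 + $0 = $3,661.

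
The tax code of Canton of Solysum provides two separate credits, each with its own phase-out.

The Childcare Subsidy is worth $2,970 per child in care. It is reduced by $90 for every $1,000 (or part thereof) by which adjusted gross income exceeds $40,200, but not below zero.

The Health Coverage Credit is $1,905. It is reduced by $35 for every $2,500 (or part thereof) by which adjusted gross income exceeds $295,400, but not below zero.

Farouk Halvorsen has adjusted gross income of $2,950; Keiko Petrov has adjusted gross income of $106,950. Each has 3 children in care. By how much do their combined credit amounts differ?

$6,030

Farouk ($2,950): Childcare Subsidy: base = 3 × $2,970 = $8,910. $2,950 is at or below the $40,200 threshold, so the full $8,910 applies. Health Coverage Credit: $2,950 is at or below the $295,400 threshold, so the full $1,905 applies. total $8,910 + $1,905 = $10,815
Keiko ($106,950): Childcare Subsidy: base = 3 × $2,970 = $8,910. income exceeds $40,200 by $66,750, which is 67 full-or-partial $1,000 increments; reduction = 67 × $90 = $6,030, leaving $2,880. Health Coverage Credit: $106,950 is at or below the $295,400 threshold, so the full $1,905 applies. total $2,880 + $1,905 = $4,785
Difference: |$10,815 − $4,785| = $6,030.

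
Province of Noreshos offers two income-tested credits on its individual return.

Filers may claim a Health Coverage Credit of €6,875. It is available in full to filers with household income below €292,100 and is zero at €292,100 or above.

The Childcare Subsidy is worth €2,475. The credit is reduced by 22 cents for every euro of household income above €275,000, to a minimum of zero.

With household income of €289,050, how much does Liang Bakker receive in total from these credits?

Health Coverage Credit: €289,050 is below the €292,100 cutoff, so the full €6,875 applies.
Childcare Subsidy: 22% of the €14,050 excess over €275,000 is €3,091 ≥ base, so the credit is €0.
Total: €6,875 + €0 = €6,875.

€6,875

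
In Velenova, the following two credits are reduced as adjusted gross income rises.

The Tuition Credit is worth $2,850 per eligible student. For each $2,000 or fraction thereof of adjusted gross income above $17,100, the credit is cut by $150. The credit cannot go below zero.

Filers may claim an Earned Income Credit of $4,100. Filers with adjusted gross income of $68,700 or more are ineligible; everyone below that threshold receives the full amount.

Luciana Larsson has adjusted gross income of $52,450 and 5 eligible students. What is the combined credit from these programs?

$15,650

Tuition Credit: base = 5 × $2,850 = $14,250. income exceeds $17,100 by $35,350, which is 18 full-or-partial $2,000 increments; reduction = 18 × $150 = $2,700, leaving $11,550.
Earned Income Credit: $52,450 is below the $68,700 cutoff, so the full $4,100 applies.
Total: $11,550 + $4,100 = $15,650.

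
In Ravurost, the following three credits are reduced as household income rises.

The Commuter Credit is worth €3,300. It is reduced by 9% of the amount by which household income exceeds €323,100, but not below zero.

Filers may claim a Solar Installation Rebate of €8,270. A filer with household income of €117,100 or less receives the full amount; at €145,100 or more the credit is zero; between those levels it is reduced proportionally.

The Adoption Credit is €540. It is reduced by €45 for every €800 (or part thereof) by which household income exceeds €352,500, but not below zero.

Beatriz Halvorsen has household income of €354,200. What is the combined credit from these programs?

Commuter Credit: 9% of the €31,100 excess over €323,100 is €2,799; credit = €3,300 − €2,799 = €501.
Solar Installation Rebate: €354,200 is at or above €145,100, so the credit is €0.
Adoption Credit: income exceeds €352,500 by €1,700, which is 3 full-or-partial €800 increments; reduction = 3 × €45 = €135, leaving €405.
Total: €501 + €0 + €405 = €906.

€906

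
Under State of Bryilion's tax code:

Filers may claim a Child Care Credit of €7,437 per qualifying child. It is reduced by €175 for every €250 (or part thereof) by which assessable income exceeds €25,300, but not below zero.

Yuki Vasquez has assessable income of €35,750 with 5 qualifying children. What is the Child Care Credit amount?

Child Care Credit: base = 5 × €7,437 = €37,185. income exceeds €25,300 by €10,450, which is 42 full-or-partial €250 increments; reduction = 42 × €175 = €7,350, leaving €29,835.

€29,835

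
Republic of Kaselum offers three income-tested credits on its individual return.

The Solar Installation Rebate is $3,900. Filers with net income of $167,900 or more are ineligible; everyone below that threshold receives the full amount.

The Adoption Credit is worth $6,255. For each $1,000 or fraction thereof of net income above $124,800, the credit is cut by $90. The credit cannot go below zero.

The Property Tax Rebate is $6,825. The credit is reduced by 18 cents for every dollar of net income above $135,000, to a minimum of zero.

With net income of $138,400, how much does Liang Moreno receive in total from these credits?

$15,108

Solar Installation Rebate: $138,400 is below the $167,900 cutoff, so the full $3,900 applies.
Adoption Credit: income exceeds $124,800 by $13,600, which is 14 full-or-partial $1,000 increments; reduction = 14 × $90 = $1,260, leaving $4,995.
Property Tax Rebate: 18% of the $3,400 excess over $135,000 is $612; credit = $6,825 − $612 = $6,213.
Total: $3,900 + $4,995 + $6,213 = $15,108.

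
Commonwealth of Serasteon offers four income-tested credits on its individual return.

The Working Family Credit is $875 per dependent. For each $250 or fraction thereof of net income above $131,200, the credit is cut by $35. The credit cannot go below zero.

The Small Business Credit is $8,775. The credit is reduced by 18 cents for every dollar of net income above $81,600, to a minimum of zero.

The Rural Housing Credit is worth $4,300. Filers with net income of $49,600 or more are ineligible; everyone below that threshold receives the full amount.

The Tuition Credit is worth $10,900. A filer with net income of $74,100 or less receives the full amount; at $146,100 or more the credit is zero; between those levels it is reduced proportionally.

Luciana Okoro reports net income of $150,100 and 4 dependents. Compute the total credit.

Working Family Credit: base = 4 × $875 = $3,500. income exceeds $131,200 by $18,900, which is 76 full-or-partial $250 increments; reduction = 76 × $35 = $2,660, leaving $840.
Small Business Credit: 18% of the $68,500 excess over $81,600 is $12,330 ≥ base, so the credit is $0.
Rural Housing Credit: $150,100 meets or exceeds the $49,600 cutoff, so the credit is $0.
Tuition Credit: $150,100 is at or above $146,100, so the credit is $0.
Total: $840 + $0 + $0 + $0 = $840.

$840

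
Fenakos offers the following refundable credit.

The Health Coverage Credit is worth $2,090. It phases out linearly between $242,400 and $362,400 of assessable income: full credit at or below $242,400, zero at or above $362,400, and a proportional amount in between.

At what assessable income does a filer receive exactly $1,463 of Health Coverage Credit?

$278,400

$1,463 is 1,463/2,090 of the full $2,090, so 627/2,090 of the $120,000 range has been used: income = $242,400 + $120,000 × 627/2,090 = $278,400.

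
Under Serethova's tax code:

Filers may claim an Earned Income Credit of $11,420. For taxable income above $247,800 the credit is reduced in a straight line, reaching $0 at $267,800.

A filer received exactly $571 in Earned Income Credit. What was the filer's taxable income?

$571 is 571/11,420 of the full $11,420, so 10,849/11,420 of the $20,000 range has been used: income = $247,800 + $20,000 × 10,849/11,420 = $266,800.

$266,800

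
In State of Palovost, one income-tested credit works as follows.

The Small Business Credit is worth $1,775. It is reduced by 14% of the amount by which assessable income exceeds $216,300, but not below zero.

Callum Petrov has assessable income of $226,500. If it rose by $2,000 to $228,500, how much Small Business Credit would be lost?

$280

At $226,500 — 14% of the $10,200 excess over $216,300 is $1,428; credit = $1,775 − $1,428 = $347.
At $228,500 — 14% of the $12,200 excess over $216,300 is $1,708; credit = $1,775 − $1,708 = $67.
Lost: $347 − $67 = $280.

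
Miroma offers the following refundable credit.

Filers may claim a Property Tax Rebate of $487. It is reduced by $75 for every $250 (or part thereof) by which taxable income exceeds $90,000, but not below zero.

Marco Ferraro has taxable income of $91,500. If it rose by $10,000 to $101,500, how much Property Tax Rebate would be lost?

$37

At $91,500 — income exceeds $90,000 by $1,500, which is 6 full-or-partial $250 increments; reduction = 6 × $75 = $450, leaving $37.
At $101,500 — income exceeds $90,000 by $11,500 → 46 increments × $75 = $3,450 ≥ base, so the credit is $0.
Lost: $37 − $0 = $37.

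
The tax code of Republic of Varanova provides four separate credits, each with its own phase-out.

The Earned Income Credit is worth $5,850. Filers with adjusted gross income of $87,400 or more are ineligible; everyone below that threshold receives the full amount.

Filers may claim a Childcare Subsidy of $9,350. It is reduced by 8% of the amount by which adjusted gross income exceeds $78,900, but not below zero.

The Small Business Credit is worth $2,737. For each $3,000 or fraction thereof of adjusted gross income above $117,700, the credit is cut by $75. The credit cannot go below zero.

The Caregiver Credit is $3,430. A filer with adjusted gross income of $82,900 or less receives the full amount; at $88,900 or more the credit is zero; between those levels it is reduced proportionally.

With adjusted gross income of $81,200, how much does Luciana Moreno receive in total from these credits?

$21,183

Earned Income Credit: $81,200 is below the $87,400 cutoff, so the full $5,850 applies.
Childcare Subsidy: 8% of the $2,300 excess over $78,900 is $184; credit = $9,350 − $184 = $9,166.
Small Business Credit: $81,200 is at or below the $117,700 threshold, so the full $2,737 applies.
Caregiver Credit: $81,200 is at or below the $82,900 threshold, so the full $3,430 applies.
Total: $5,850 + $9,166 + $2,737 + $3,430 = $21,183.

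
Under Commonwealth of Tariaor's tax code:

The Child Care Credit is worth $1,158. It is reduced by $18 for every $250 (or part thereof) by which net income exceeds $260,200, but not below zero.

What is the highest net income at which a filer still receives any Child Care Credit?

After 64 increments the reduction is 64 × $18 = $1,152, leaving $6; one more increment wipes it out. Increment 64 ends at excess 64 × $250 = $16,000, so the highest qualifying income is $260,200 + $16,000 = $276,200.

$276,200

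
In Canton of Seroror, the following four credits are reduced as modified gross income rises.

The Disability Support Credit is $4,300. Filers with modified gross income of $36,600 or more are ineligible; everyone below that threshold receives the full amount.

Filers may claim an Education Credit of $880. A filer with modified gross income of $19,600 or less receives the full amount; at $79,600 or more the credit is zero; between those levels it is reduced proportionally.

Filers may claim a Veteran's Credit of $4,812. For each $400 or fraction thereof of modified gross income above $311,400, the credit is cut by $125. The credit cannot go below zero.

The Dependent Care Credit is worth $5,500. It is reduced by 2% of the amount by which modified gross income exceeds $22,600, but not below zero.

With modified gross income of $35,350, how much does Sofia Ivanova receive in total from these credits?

$15,006

Disability Support Credit: $35,350 is below the $36,600 cutoff, so the full $4,300 applies.
Education Credit: $35,350 is $15,750 into a $60,000 phase-out range, leaving 44,250/60,000 of the credit: $880 × 44,250/60,000 = $649.
Veteran's Credit: $35,350 is at or below the $311,400 threshold, so the full $4,812 applies.
Dependent Care Credit: 2% of the $12,750 excess over $22,600 is $255; credit = $5,500 − $255 = $5,245.
Total: $4,300 + $649 + $4,812 + $5,245 = $15,006.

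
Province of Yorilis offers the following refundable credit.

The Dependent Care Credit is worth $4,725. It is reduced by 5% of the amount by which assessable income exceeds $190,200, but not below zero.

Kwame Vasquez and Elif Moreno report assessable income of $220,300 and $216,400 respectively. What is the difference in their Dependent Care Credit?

$195

Kwame ($220,300): Dependent Care Credit: 5% of the $30,100 excess over $190,200 is $1,505; credit = $4,725 − $1,505 = $3,220.
Elif ($216,400): Dependent Care Credit: 5% of the $26,200 excess over $190,200 is $1,310; credit = $4,725 − $1,310 = $3,415.
Difference: |$3,220 − $3,415| = $195.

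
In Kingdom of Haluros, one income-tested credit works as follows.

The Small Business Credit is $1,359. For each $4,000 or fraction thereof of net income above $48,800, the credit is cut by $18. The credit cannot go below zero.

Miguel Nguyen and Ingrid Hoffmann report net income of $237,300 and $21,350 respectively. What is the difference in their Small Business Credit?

$864

Miguel ($237,300): Small Business Credit: income exceeds $48,800 by $188,500, which is 48 full-or-partial $4,000 increments; reduction = 48 × $18 = $864, leaving $495.
Ingrid ($21,350): Small Business Credit: $21,350 is at or below the $48,800 threshold, so the full $1,359 applies.
Difference: |$495 − $1,359| = $864.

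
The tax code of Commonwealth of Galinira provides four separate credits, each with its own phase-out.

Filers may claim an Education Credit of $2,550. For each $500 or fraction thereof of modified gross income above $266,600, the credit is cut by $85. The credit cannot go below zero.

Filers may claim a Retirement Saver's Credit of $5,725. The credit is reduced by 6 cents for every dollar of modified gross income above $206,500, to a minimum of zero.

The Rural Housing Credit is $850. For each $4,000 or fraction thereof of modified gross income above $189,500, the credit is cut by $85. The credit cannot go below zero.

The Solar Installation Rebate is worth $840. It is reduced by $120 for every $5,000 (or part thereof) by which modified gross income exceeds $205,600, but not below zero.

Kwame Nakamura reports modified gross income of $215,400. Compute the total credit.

$8,596

Education Credit: $215,400 is at or below the $266,600 threshold, so the full $2,550 applies.
Retirement Saver's Credit: 6% of the $8,900 excess over $206,500 is $534; credit = $5,725 − $534 = $5,191.
Rural Housing Credit: income exceeds $189,500 by $25,900, which is 7 full-or-partial $4,000 increments; reduction = 7 × $85 = $595, leaving $255.
Solar Installation Rebate: income exceeds $205,600 by $9,800, which is 2 full-or-partial $5,000 increments; reduction = 2 × $120 = $240, leaving $600.
Total: $2,550 + $5,191 + $255 + $600 = $8,596.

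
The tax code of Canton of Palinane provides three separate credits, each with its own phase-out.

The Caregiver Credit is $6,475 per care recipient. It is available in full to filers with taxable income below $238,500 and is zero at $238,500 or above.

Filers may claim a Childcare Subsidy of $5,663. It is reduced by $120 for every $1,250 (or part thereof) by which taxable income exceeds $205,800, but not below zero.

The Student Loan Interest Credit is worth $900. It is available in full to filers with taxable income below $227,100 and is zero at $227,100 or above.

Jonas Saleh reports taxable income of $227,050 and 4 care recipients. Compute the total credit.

Caregiver Credit: base = 4 × $6,475 = $25,900. $227,050 is below the $238,500 cutoff, so the full $25,900 applies.
Childcare Subsidy: income exceeds $205,800 by $21,250, which is 17 full-or-partial $1,250 increments; reduction = 17 × $120 = $2,040, leaving $3,623.
Student Loan Interest Credit: $227,050 is below the $227,100 cutoff, so the full $900 applies.
Total: $25,900 + $3,623 + $900 = $30,423.

$30,423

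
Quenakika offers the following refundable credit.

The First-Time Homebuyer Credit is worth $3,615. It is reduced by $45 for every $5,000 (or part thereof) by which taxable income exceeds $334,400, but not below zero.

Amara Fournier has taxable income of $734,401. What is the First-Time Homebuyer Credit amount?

$0

First-Time Homebuyer Credit: income exceeds $334,400 by $400,001 → 81 increments × $45 = $3,645 ≥ base, so the credit is $0.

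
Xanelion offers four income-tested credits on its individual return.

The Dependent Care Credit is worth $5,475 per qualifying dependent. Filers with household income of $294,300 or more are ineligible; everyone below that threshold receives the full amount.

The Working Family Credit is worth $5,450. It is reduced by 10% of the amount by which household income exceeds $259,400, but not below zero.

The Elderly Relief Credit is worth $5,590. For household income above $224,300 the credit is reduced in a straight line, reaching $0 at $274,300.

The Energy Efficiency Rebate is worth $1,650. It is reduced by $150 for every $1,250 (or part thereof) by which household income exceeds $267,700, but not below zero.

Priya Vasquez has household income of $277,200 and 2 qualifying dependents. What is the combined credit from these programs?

Dependent Care Credit: base = 2 × $5,475 = $10,950. $277,200 is below the $294,300 cutoff, so the full $10,950 applies.
Working Family Credit: 10% of the $17,800 excess over $259,400 is $1,780; credit = $5,450 − $1,780 = $3,670.
Elderly Relief Credit: $277,200 is at or above $274,300, so the credit is $0.
Energy Efficiency Rebate: income exceeds $267,700 by $9,500, which is 8 full-or-partial $1,250 increments; reduction = 8 × $150 = $1,200, leaving $450.
Total: $10,950 + $3,670 + $0 + $450 = $15,070.

$15,070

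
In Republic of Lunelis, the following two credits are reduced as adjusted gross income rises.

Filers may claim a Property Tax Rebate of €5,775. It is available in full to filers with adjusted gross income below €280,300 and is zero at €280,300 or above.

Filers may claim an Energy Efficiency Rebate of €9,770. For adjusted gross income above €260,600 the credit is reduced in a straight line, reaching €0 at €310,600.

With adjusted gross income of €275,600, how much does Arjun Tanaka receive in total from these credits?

Property Tax Rebate: €275,600 is below the €280,300 cutoff, so the full €5,775 applies.
Energy Efficiency Rebate: €275,600 is €15,000 into a €50,000 phase-out range, leaving 35,000/50,000 of the credit: €9,770 × 35,000/50,000 = €6,839.
Total: €5,775 + €6,839 = €12,614.

€12,614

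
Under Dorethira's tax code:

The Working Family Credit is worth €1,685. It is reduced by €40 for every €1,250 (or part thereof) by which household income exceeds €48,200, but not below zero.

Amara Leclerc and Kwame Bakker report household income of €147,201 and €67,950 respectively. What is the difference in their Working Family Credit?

€1,045

Amara (€147,201): Working Family Credit: income exceeds €48,200 by €99,001 → 80 increments × €40 = €3,200 ≥ base, so the credit is €0.
Kwame (€67,950): Working Family Credit: income exceeds €48,200 by €19,750, which is 16 full-or-partial €1,250 increments; reduction = 16 × €40 = €640, leaving €1,045.
Difference: |€0 − €1,045| = €1,045.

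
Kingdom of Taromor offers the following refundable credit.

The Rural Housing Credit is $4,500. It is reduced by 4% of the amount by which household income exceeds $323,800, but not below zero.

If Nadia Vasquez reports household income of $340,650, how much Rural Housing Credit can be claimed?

$3,826

Rural Housing Credit: 4% of the $16,850 excess over $323,800 is $674; credit = $4,500 − $674 = $3,826.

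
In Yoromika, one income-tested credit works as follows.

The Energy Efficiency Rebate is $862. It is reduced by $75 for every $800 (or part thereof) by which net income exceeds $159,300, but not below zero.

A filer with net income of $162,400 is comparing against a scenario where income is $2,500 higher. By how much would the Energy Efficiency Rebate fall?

$225

At $162,400 — income exceeds $159,300 by $3,100, which is 4 full-or-partial $800 increments; reduction = 4 × $75 = $300, leaving $562.
At $164,900 — income exceeds $159,300 by $5,600, which is 7 full-or-partial $800 increments; reduction = 7 × $75 = $525, leaving $337.
Lost: $562 − $337 = $225.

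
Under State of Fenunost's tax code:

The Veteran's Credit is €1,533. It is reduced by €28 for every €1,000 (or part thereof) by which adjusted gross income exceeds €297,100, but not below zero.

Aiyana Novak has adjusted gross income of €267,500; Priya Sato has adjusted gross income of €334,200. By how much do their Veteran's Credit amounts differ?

Aiyana (€267,500): Veteran's Credit: €267,500 is at or below the €297,100 threshold, so the full €1,533 applies.
Priya (€334,200): Veteran's Credit: income exceeds €297,100 by €37,100, which is 38 full-or-partial €1,000 increments; reduction = 38 × €28 = €1,064, leaving €469.
Difference: |€1,533 − €469| = €1,064.

€1,064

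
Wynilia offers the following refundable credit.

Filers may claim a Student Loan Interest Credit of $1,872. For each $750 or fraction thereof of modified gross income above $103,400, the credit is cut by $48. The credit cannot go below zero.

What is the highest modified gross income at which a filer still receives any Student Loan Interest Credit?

After 38 increments the reduction is 38 × $48 = $1,824, leaving $48; one more increment wipes it out. Increment 38 ends at excess 38 × $750 = $28,500, so the highest qualifying income is $103,400 + $28,500 = $131,900.

$131,900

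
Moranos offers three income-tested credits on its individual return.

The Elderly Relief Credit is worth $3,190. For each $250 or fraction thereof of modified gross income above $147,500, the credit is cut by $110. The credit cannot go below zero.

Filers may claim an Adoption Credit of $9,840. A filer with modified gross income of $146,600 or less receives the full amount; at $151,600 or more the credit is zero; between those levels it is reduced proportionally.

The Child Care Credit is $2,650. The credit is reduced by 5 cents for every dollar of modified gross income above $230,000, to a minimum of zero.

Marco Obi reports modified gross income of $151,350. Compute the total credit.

$4,572

Elderly Relief Credit: income exceeds $147,500 by $3,850, which is 16 full-or-partial $250 increments; reduction = 16 × $110 = $1,760, leaving $1,430.
Adoption Credit: $151,350 is $4,750 into a $5,000 phase-out range, leaving 250/5,000 of the credit: $9,840 × 250/5,000 = $492.
Child Care Credit: $151,350 is at or below the $230,000 threshold, so the full $2,650 applies.
Total: $1,430 + $492 + $2,650 = $4,572.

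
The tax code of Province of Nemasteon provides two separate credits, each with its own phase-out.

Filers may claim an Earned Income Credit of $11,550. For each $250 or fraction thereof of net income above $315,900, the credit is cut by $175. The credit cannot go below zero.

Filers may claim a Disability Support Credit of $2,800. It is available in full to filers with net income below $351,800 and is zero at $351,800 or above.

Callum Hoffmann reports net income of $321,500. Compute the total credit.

$10,325

Earned Income Credit: income exceeds $315,900 by $5,600, which is 23 full-or-partial $250 increments; reduction = 23 × $175 = $4,025, leaving $7,525.
Disability Support Credit: $321,500 is below the $351,800 cutoff, so the full $2,800 applies.
Total: $7,525 + $2,800 = $10,325.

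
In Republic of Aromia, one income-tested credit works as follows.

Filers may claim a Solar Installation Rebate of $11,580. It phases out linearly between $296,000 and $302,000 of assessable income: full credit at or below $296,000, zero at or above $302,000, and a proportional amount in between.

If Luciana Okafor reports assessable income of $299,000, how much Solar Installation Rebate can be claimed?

Solar Installation Rebate: $299,000 is $3,000 into a $6,000 phase-out range, leaving 3,000/6,000 of the credit: $11,580 × 3,000/6,000 = $5,790.

$5,790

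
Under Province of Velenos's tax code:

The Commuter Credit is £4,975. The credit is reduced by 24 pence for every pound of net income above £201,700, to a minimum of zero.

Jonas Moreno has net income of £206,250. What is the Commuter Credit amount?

£3,883

Commuter Credit: 24% of the £4,550 excess over £201,700 is £1,092; credit = £4,975 − £1,092 = £3,883.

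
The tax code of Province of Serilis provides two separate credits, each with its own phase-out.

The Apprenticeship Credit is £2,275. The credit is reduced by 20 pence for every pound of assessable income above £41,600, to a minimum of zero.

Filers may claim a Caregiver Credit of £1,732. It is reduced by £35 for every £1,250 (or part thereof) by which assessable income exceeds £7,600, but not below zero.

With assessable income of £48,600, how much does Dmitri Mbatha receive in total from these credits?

Apprenticeship Credit: 20% of the £7,000 excess over £41,600 is £1,400; credit = £2,275 − £1,400 = £875.
Caregiver Credit: income exceeds £7,600 by £41,000, which is 33 full-or-partial £1,250 increments; reduction = 33 × £35 = £1,155, leaving £577.
Total: £875 + £577 = £1,452.

£1,452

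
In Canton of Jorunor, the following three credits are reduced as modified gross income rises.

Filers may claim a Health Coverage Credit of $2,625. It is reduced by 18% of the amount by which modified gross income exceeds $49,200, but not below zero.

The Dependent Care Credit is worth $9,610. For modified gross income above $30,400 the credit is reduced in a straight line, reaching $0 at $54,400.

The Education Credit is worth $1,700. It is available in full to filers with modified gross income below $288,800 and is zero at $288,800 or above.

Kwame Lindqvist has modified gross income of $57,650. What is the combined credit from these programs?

Health Coverage Credit: 18% of the $8,450 excess over $49,200 is $1,521; credit = $2,625 − $1,521 = $1,104.
Dependent Care Credit: $57,650 is at or above $54,400, so the credit is $0.
Education Credit: $57,650 is below the $288,800 cutoff, so the full $1,700 applies.
Total: $1,104 + $0 + $1,700 = $2,804.

$2,804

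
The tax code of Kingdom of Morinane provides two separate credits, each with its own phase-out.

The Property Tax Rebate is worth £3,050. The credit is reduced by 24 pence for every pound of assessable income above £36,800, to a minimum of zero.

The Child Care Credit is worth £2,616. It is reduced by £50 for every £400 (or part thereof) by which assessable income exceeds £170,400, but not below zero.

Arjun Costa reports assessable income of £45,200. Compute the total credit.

Property Tax Rebate: 24% of the £8,400 excess over £36,800 is £2,016; credit = £3,050 − £2,016 = £1,034.
Child Care Credit: £45,200 is at or below the £170,400 threshold, so the full £2,616 applies.
Total: £1,034 + £2,616 = £3,650.

£3,650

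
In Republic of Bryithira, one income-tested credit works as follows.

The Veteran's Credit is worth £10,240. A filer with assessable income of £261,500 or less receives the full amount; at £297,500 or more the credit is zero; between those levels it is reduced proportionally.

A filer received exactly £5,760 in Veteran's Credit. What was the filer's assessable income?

£5,760 is 5,760/10,240 of the full £10,240, so 4,480/10,240 of the £36,000 range has been used: income = £261,500 + £36,000 × 4,480/10,240 = £277,250.

£277,250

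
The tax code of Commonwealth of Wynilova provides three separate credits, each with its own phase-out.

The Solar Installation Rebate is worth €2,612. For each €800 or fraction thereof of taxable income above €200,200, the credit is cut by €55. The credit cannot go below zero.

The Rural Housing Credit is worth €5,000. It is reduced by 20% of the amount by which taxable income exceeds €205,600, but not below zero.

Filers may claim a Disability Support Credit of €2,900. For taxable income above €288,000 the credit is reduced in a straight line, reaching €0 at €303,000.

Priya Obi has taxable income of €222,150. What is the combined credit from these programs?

Solar Installation Rebate: income exceeds €200,200 by €21,950, which is 28 full-or-partial €800 increments; reduction = 28 × €55 = €1,540, leaving €1,072.
Rural Housing Credit: 20% of the €16,550 excess over €205,600 is €3,310; credit = €5,000 − €3,310 = €1,690.
Disability Support Credit: €222,150 is at or below the €288,000 threshold, so the full €2,900 applies.
Total: €1,072 + €1,690 + €2,900 = €5,662.

€5,662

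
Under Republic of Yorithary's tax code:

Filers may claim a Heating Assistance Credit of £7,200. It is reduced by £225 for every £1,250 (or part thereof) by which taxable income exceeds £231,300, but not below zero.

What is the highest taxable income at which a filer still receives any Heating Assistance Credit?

After 31 increments the reduction is 31 × £225 = £6,975, leaving £225; one more increment wipes it out. Increment 31 ends at excess 31 × £1,250 = £38,750, so the highest qualifying income is £231,300 + £38,750 = £270,050.

£270,050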